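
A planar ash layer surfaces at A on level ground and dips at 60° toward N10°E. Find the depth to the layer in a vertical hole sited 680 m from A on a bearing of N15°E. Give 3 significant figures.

1170 m

The hole lies 5° from the dip direction, so the down-dip offset is 680 × cos 5° = 677.41 m.
Depth = down-dip offset × tan(dip) = 677.41 × tan 60° = 677.41 × 1.7321
Depth = 1173.31 m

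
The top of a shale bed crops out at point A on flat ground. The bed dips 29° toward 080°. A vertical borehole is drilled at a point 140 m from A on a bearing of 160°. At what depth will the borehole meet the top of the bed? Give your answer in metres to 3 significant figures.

The hole lies 80° from the dip direction, so the down-dip offset is 140 × cos 80° = 24.31 m.
Depth = down-dip offset × tan(dip) = 24.31 × tan 29° = 24.31 × 0.5543
Depth = 13.48 m

13.5 m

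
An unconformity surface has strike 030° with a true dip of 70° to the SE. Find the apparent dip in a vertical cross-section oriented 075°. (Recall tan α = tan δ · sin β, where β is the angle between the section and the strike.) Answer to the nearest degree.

The section lies 45° from the strike.
tan(apparent dip) = tan 70° · sin 45° = 1.9428
α = arctan(1.9428) = 62.76°

63°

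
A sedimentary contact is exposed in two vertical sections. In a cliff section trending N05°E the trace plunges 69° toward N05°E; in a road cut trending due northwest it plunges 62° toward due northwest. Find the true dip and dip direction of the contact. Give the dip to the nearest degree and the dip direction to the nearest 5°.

Represent each trace as a vector plunging at its apparent dip toward its trend (east-north-up frame): v₁ = (0.031, 0.357, -0.934), v₂ = (-0.332, 0.332, -0.883).
n = v₁ × v₂ = (-0.005, 0.337, 0.129) (taken with n_z > 0).
True dip = arccos(n_z / |n|) = arccos(0.3567) = 69.1°.
Dip direction = azimuth of (n_x, n_y) = atan2(-0.005, 0.337) = 359°.

true dip 69°, dip direction 000°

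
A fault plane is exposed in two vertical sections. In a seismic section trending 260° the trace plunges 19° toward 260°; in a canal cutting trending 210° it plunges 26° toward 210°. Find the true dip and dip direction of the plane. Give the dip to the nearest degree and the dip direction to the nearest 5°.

The two traces are lines in the plane: v₁ = (sin 260°·cos 19°, cos 260°·cos 19°, −sin 19°), v₂ = (sin 210°·cos 26°, cos 210°·cos 26°, −sin 26°).
The plane normal is n = v₁ × v₂ ∝ (-0.181, -0.262, 0.651).
Dip δ = arctan(|n_h|/n_z) = arctan(0.319/0.651) = 26.1°.
The horizontal component of n points toward azimuth atan2(n_x, n_y) = 215°, the dip direction.

true dip 26°, dip direction 215°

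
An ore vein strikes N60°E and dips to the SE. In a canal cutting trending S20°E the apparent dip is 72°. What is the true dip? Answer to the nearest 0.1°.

72.3°

The section is 80° from the strike.
tan δ = tan α / sin β = tan 72° / sin 80° = 3.0777 / 0.9848 = 3.1252
δ = arctan(3.1252) = 72.26°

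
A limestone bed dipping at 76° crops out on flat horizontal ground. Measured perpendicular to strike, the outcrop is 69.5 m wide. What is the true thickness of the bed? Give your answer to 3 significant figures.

67.4 m

True thickness t = w · sin(dip) = 69.5 × sin 76°
t = 69.5 × 0.9703 = 67.436 m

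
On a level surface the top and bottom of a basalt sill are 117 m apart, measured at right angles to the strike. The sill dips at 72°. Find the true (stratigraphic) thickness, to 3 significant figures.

111 m

True thickness t = w · sin(dip) = 117 × sin 72°
t = 117 × 0.9511 = 111.274 m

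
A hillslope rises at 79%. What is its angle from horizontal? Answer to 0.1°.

38.3°

tan θ = 79/100 = 0.7900
θ = arctan(0.7900) = 38.31°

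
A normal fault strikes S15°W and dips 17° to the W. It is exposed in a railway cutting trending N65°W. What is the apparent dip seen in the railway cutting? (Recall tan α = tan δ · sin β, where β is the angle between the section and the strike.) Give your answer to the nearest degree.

The section lies 80° from the strike.
tan(apparent dip) = tan 17° · sin 80° = 0.3011
apparent dip = arctan 0.3011 = 16.76°

17°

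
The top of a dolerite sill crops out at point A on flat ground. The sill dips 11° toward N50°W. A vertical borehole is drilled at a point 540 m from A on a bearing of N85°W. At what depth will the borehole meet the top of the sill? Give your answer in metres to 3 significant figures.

86.0 m

The hole lies 35° from the dip direction, so the down-dip offset is 540 × cos 35° = 442.34 m.
Depth = down-dip offset × tan(dip) = 442.34 × tan 11° = 442.34 × 0.1944
Depth = 85.98 m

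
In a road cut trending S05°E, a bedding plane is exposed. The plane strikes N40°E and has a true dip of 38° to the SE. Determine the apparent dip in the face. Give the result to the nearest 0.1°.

The strike is N40°E and the section trends S05°E; the acute angle between them is β = 45°.
tan α = tan 38° × sin 45° = 0.7813 × 0.7071 = 0.5525
α = arctan(0.5525) = 28.92°

28.9°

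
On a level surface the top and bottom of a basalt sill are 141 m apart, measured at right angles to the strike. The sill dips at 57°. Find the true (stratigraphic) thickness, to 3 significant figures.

True thickness t = w · sin(dip) = 141 × sin 57°
t = 141 × 0.8387 = 118.253 m

118 m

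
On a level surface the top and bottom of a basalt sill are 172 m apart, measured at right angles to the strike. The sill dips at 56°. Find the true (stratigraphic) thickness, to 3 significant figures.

143 m

True thickness t = w · sin(dip) = 172 × sin 56°
t = 172 × 0.8290 = 142.594 m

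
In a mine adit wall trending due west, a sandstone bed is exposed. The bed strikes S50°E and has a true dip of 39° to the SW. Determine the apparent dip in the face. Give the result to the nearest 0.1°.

The strike is S50°E and the section trends due west; the acute angle between them is β = 40°.
tan α = tan 39° × sin 40° = 0.8098 × 0.6428 = 0.5205
α = arctan(0.5205) = 27.50°

27.5°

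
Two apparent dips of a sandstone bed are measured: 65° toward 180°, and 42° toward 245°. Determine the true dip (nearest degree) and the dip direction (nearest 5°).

true dip 65°, dip direction 180°

Represent each trace as a vector plunging at its apparent dip toward its trend (east-north-up frame): v₁ = (0.000, -0.423, -0.906), v₂ = (-0.674, -0.314, -0.669).
n = v₁ × v₂ = (0.002, -0.610, 0.285) (taken with n_z > 0).
tan δ = √(n_x²+n_y²)/n_z = 0.610/0.285, so δ = 65.0°.
Dip direction = atan2(0.002, -0.610) = 180° (azimuth of n's horizontal projection).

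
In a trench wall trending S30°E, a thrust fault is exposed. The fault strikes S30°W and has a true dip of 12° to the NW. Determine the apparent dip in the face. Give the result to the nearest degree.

The section lies 60° from the strike.
tan α = tan 12° × sin 60° = 0.2126 × 0.8660 = 0.1841
apparent dip = arctan 0.1841 = 10.43°

10°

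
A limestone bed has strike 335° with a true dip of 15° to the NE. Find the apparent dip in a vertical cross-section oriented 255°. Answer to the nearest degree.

The strike is 335° and the section trends 255°; the acute angle between them is β = 80°.
tan α = tan 15° × sin 80° = 0.2679 × 0.9848 = 0.2639
α = arctan(0.2639) = 14.78°

15°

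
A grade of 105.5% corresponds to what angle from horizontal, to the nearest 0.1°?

tan θ = 105.5/100 = 1.0550
θ = arctan(1.0550) = 46.53°

46.5°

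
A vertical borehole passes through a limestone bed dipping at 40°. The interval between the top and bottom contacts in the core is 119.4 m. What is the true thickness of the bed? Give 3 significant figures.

True thickness t = h · cos(dip) = 119.4 × cos 40°
t = 119.4 × 0.7660 = 91.466 m

91.5 m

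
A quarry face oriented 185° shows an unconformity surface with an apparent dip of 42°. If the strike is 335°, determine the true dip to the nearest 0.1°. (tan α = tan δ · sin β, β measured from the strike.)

61.0°

The section is 30° from the strike.
tan(true dip) = tan 42° / sin 30° = 1.8008
true dip = arctan 1.8008 = 60.96°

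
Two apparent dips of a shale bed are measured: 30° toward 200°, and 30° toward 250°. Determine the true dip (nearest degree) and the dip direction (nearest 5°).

true dip 32°, dip direction 225°

The two traces are lines in the plane: v₁ = (sin 200°·cos 30°, cos 200°·cos 30°, −sin 30°), v₂ = (sin 250°·cos 30°, cos 250°·cos 30°, −sin 30°).
Cross product v₁ × v₂ gives the pole to the plane: n ∝ (-0.259, -0.259, 0.575).
tan δ = √(n_x²+n_y²)/n_z = 0.366/0.575, so δ = 32.5°.
Dip direction = azimuth of (n_x, n_y) = atan2(-0.259, -0.259) = 225°.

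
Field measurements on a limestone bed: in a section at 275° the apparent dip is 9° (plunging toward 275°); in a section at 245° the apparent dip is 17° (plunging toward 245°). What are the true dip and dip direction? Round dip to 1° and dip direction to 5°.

The two traces are lines in the plane: v₁ = (sin 275°·cos 9°, cos 275°·cos 9°, −sin 9°), v₂ = (sin 245°·cos 17°, cos 245°·cos 17°, −sin 17°).
Cross product v₁ × v₂ gives the pole to the plane: n ∝ (-0.088, -0.152, 0.472).
True dip = arccos(n_z / |n|) = arccos(0.9371) = 20.4°.
Dip direction = azimuth of (n_x, n_y) = atan2(-0.088, -0.152) = 210°.

true dip 20°, dip direction 210°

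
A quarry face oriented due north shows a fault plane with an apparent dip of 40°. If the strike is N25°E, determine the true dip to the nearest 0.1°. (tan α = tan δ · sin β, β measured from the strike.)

β = acute angle between strike N25°E and section due north = 25°.
tan δ = tan α / sin β = tan 40° / sin 25° = 0.8391 / 0.4226 = 1.9855
true dip = arctan 1.9855 = 63.27°

63.3°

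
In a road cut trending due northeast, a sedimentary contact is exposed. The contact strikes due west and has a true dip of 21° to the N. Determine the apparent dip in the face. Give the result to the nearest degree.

15°

The section lies 45° from the strike.
tan(apparent dip) = tan 21° · sin 45° = 0.2714
α = arctan(0.2714) = 15.19°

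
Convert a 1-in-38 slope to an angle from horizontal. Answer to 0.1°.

1.5°

tan θ = 1/38 = 0.0263
θ = arctan(0.0263) = 1.51°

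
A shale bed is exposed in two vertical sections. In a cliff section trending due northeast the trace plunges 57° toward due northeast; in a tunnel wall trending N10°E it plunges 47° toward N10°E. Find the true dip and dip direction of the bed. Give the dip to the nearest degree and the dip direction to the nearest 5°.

true dip 58°, dip direction 055°

The two traces are lines in the plane: v₁ = (sin 45°·cos 57°, cos 45°·cos 57°, −sin 57°), v₂ = (sin 10°·cos 47°, cos 10°·cos 47°, −sin 47°).
The plane normal is n = v₁ × v₂ ∝ (0.282, 0.182, 0.213).
Dip δ = arctan(|n_h|/n_z) = arctan(0.335/0.213) = 57.6°.
Dip direction = azimuth of (n_x, n_y) = atan2(0.282, 0.182) = 57°.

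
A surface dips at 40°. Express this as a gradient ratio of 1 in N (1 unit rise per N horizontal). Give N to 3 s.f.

1 : N means tan θ = 1/N, so N = 1/tan 40° = 1/0.8391

1 in 1.19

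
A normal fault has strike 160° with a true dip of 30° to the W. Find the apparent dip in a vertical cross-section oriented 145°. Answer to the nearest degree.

8°

Angle between strike (160°) and section (145°): β = 15°.
tan α = tan 30° × sin 15° = 0.5774 × 0.2588 = 0.1494
apparent dip = arctan 0.1494 = 8.50°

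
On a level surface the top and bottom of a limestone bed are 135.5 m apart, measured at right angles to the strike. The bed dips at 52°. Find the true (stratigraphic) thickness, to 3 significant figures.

107 m

True thickness t = w · sin(dip) = 135.5 × sin 52°
t = 135.5 × 0.7880 = 106.775 m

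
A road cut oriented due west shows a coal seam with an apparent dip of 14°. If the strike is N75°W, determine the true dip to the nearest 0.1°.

43.9°

β = acute angle between strike N75°W and section due west = 15°.
tan(true dip) = tan 14° / sin 15° = 0.9633
δ = arctan(0.9633) = 43.93°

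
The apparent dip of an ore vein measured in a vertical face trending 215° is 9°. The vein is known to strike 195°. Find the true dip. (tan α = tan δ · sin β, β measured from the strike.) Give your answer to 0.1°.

β = acute angle between strike 195° and section 215° = 20°.
tan(true dip) = tan 9° / sin 20° = 0.4631
true dip = arctan 0.4631 = 24.85°

24.8°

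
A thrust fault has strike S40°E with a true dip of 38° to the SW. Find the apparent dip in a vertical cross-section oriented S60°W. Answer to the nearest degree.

The section lies 80° from the strike.
tan α = tan 38° × sin 80° = 0.7813 × 0.9848 = 0.7694
apparent dip = arctan 0.7694 = 37.58°

38°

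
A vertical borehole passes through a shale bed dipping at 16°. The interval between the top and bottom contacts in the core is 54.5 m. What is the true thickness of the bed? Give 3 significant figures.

52.4 m

True thickness t = h · cos(dip) = 54.5 × cos 16°
t = 54.5 × 0.9613 = 52.389 m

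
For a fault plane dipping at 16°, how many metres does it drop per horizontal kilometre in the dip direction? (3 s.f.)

287 m

drop per km = 1000 × tan 16° = 1000 × 0.2867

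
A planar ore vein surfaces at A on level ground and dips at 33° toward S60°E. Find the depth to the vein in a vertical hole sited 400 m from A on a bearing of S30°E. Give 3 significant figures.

225 m

The hole lies 30° from the dip direction, so the down-dip offset is 400 × cos 30° = 346.41 m.
Depth = down-dip offset × tan(dip) = 346.41 × tan 33° = 346.41 × 0.6494
Depth = 224.96 m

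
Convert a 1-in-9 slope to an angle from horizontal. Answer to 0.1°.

6.3°

tan θ = 1/9 = 0.1111
θ = arctan(0.1111) = 6.34°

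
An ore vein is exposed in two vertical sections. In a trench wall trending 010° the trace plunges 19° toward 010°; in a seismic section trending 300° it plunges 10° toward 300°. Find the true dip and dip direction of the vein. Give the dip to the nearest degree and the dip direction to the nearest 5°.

Each apparent-dip line lies in the plane. As unit vectors (x east, y north, z up), v₁ plunges 19°→010° and v₂ plunges 10°→300°.
The plane normal is n = v₁ × v₂ ∝ (-0.001, 0.306, 0.875).
True dip = arccos(n_z / |n|) = arccos(0.9439) = 19.3°.
Dip direction = azimuth of (n_x, n_y) = atan2(-0.001, 0.306) = 360°.

true dip 19°, dip direction 000°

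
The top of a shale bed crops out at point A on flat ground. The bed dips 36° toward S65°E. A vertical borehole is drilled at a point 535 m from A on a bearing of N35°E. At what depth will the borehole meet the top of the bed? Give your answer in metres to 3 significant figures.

67.5 m

The hole lies 80° from the dip direction, so the down-dip offset is 535 × cos 80° = 92.90 m.
Depth = down-dip offset × tan(dip) = 92.90 × tan 36° = 92.90 × 0.7265
Depth = 67.50 m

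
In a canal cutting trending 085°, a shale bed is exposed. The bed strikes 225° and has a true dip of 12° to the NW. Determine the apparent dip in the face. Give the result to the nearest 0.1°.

The section lies 40° from the strike.
tan(apparent dip) = tan 12° · sin 40° = 0.1366
apparent dip = arctan 0.1366 = 7.78°

7.8°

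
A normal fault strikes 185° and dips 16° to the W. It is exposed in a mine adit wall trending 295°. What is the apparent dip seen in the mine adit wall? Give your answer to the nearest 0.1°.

The strike is 185° and the section trends 295°; the acute angle between them is β = 70°.
tan α = tan 16° × sin 70° = 0.2867 × 0.9397 = 0.2695
α = arctan(0.2695) = 15.08°

15.1°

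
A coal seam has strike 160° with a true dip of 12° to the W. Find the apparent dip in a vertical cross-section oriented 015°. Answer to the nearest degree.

7°

The strike is 160° and the section trends 015°; the acute angle between them is β = 35°.
tan α = tan 12° × sin 35° = 0.2126 × 0.5736 = 0.1219
α = arctan(0.1219) = 6.95°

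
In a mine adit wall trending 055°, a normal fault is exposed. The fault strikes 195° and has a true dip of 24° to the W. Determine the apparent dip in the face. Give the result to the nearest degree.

The section lies 40° from the strike.
tan α = tan 24° × sin 40° = 0.4452 × 0.6428 = 0.2862
apparent dip = arctan 0.2862 = 15.97°

16°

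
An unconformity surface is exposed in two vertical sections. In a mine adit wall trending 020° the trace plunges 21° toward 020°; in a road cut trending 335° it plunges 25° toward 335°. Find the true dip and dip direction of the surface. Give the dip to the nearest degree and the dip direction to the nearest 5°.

Each apparent-dip line lies in the plane. As unit vectors (x east, y north, z up), v₁ plunges 21°→020° and v₂ plunges 25°→335°.
Cross product v₁ × v₂ gives the pole to the plane: n ∝ (-0.076, 0.272, 0.598).
True dip = arccos(n_z / |n|) = arccos(0.9041) = 25.3°.
The horizontal component of n points toward azimuth atan2(n_x, n_y) = 344°, the dip direction.

true dip 25°, dip direction 345°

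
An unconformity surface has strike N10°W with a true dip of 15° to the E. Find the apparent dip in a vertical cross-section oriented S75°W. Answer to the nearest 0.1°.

14.9°

Angle between strike (N10°W) and section (S75°W): β = 85°.
tan α = tan 15° × sin 85° = 0.2679 × 0.9962 = 0.2669
α = arctan(0.2669) = 14.95°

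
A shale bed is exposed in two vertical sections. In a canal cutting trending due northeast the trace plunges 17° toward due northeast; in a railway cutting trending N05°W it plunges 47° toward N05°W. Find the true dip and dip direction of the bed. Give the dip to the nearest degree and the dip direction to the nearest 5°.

The two traces are lines in the plane: v₁ = (sin 45°·cos 17°, cos 45°·cos 17°, −sin 17°), v₂ = (sin 355°·cos 47°, cos 355°·cos 47°, −sin 47°).
Cross product v₁ × v₂ gives the pole to the plane: n ∝ (-0.296, 0.512, 0.500).
True dip = arccos(n_z / |n|) = arccos(0.6454) = 49.8°.
The horizontal component of n points toward azimuth atan2(n_x, n_y) = 330°, the dip direction.

true dip 50°, dip direction 330°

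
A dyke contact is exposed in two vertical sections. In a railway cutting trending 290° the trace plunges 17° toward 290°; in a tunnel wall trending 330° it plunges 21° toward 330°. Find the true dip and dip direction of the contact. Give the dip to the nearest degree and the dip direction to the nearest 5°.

The two traces are lines in the plane: v₁ = (sin 290°·cos 17°, cos 290°·cos 17°, −sin 17°), v₂ = (sin 330°·cos 21°, cos 330°·cos 21°, −sin 21°).
Cross product v₁ × v₂ gives the pole to the plane: n ∝ (-0.119, 0.186, 0.574).
True dip = arccos(n_z / |n|) = arccos(0.9334) = 21.0°.
Dip direction = atan2(-0.119, 0.186) = 327° (azimuth of n's horizontal projection).

true dip 21°, dip direction 325°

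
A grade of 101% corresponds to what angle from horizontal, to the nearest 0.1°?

45.3°

tan θ = 101/100 = 1.0100
θ = arctan(1.0100) = 45.29°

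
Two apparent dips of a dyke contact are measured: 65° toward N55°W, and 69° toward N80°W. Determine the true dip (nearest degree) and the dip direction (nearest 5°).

true dip 69°, dip direction 270°

Each apparent-dip line lies in the plane. As unit vectors (x east, y north, z up), v₁ plunges 65°→N55°W and v₂ plunges 69°→N80°W.
Cross product v₁ × v₂ gives the pole to the plane: n ∝ (-0.170, -0.003, 0.064).
Dip δ = arctan(|n_h|/n_z) = arctan(0.170/0.064) = 69.4°.
Dip direction = atan2(-0.170, -0.003) = 269° (azimuth of n's horizontal projection).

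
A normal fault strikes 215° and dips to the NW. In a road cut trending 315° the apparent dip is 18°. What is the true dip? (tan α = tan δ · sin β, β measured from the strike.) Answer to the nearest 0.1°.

β = acute angle between strike 215° and section 315° = 80°.
tan(true dip) = tan 18° / sin 80° = 0.3299
true dip = arctan 0.3299 = 18.26°

18.3°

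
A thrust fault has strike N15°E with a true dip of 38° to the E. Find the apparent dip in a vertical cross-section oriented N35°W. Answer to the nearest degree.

31°

The section lies 50° from the strike.
tan α = tan 38° × sin 50° = 0.7813 × 0.7660 = 0.5985
apparent dip = arctan 0.5985 = 30.90°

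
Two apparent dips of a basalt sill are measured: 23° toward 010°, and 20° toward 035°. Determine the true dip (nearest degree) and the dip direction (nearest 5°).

The two traces are lines in the plane: v₁ = (sin 10°·cos 23°, cos 10°·cos 23°, −sin 23°), v₂ = (sin 35°·cos 20°, cos 35°·cos 20°, −sin 20°).
The plane normal is n = v₁ × v₂ ∝ (0.009, 0.156, 0.366).
True dip = arccos(n_z / |n|) = arccos(0.9196) = 23.1°.
Dip direction = azimuth of (n_x, n_y) = atan2(0.009, 0.156) = 3°.

true dip 23°, dip direction 005°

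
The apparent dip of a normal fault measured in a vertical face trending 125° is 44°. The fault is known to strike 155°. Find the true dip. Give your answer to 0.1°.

62.6°

The section is 30° from the strike.
tan δ = tan α / sin β = tan 44° / sin 30° = 0.9657 / 0.5000 = 1.9314
δ = arctan(1.9314) = 62.63°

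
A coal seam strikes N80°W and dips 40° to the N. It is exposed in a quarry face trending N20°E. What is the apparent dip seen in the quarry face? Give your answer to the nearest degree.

40°

The strike is N80°W and the section trends N20°E; the acute angle between them is β = 80°.
tan α = tan 40° × sin 80° = 0.8391 × 0.9848 = 0.8264
α = arctan(0.8264) = 39.57°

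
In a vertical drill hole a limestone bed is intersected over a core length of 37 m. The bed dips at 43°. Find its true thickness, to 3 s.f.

True thickness t = h · cos(dip) = 37 × cos 43°
t = 37 × 0.7314 = 27.060 m

27.1 m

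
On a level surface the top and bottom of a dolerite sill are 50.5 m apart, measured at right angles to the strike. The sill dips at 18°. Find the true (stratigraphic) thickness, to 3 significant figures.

True thickness t = w · sin(dip) = 50.5 × sin 18°
t = 50.5 × 0.3090 = 15.605 m

15.6 m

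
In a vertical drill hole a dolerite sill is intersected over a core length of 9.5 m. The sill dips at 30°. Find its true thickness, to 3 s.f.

True thickness t = h · cos(dip) = 9.5 × cos 30°
t = 9.5 × 0.8660 = 8.227 m

8.23 m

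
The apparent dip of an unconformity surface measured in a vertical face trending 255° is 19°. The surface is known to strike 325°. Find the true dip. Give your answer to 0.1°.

20.1°

The section is 70° from the strike.
tan(true dip) = tan 19° / sin 70° = 0.3664
true dip = arctan 0.3664 = 20.12°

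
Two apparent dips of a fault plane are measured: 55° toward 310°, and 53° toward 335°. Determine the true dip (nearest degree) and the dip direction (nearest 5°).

The two traces are lines in the plane: v₁ = (sin 310°·cos 55°, cos 310°·cos 55°, −sin 55°), v₂ = (sin 335°·cos 53°, cos 335°·cos 53°, −sin 53°).
n = v₁ × v₂ = (-0.152, 0.143, 0.146) (taken with n_z > 0).
Dip δ = arctan(|n_h|/n_z) = arctan(0.209/0.146) = 55.0°.
The horizontal component of n points toward azimuth atan2(n_x, n_y) = 313°, the dip direction.

true dip 55°, dip direction 315°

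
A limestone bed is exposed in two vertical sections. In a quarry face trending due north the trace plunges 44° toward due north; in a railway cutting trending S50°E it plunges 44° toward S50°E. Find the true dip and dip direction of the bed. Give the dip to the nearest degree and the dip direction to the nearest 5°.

Represent each trace as a vector plunging at its apparent dip toward its trend (east-north-up frame): v₁ = (0.000, 0.719, -0.695), v₂ = (0.551, -0.462, -0.695).
Cross product v₁ × v₂ gives the pole to the plane: n ∝ (0.821, 0.383, 0.396).
True dip = arccos(n_z / |n|) = arccos(0.4009) = 66.4°.
Dip direction = azimuth of (n_x, n_y) = atan2(0.821, 0.383) = 65°.

true dip 66°, dip direction 065°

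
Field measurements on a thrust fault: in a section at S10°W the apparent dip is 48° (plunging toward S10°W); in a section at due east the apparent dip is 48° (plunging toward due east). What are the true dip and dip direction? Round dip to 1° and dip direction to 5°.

The two traces are lines in the plane: v₁ = (sin 190°·cos 48°, cos 190°·cos 48°, −sin 48°), v₂ = (sin 90°·cos 48°, cos 90°·cos 48°, −sin 48°).
n = v₁ × v₂ = (0.490, -0.584, 0.441) (taken with n_z > 0).
True dip = arccos(n_z / |n|) = arccos(0.5009) = 59.9°.
The horizontal component of n points toward azimuth atan2(n_x, n_y) = 140°, the dip direction.

true dip 60°, dip direction 140°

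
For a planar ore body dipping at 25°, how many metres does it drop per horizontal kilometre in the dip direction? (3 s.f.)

466 m

drop per km = 1000 × tan 25° = 1000 × 0.4663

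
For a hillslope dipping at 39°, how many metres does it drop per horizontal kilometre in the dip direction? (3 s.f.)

810 m

drop per km = 1000 × tan 39° = 1000 × 0.8098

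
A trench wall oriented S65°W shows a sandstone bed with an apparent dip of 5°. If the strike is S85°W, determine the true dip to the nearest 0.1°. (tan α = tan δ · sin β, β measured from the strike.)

14.3°

The section is 20° from the strike.
tan(true dip) = tan 5° / sin 20° = 0.2558
δ = arctan(0.2558) = 14.35°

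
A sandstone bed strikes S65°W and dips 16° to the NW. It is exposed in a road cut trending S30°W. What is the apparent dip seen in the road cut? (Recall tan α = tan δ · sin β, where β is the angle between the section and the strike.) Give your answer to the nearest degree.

The section lies 35° from the strike.
tan α = tan 16° × sin 35° = 0.2867 × 0.5736 = 0.1645
apparent dip = arctan 0.1645 = 9.34°

9°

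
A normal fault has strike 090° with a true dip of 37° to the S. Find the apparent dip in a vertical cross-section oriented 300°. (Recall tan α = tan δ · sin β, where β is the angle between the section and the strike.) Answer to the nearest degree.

21°

Angle between strike (090°) and section (300°): β = 30°.
tan α = tan 37° × sin 30° = 0.7536 × 0.5000 = 0.3768
apparent dip = arctan 0.3768 = 20.65°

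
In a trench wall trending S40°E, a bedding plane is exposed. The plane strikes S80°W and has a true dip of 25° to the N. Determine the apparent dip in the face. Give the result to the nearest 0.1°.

The strike is S80°W and the section trends S40°E; the acute angle between them is β = 60°.
tan α = tan 25° × sin 60° = 0.4663 × 0.8660 = 0.4038
α = arctan(0.4038) = 21.99°

22.0°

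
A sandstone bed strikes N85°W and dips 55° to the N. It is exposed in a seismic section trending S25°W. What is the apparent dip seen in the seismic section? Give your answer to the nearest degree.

The section lies 70° from the strike.
tan(apparent dip) = tan 55° · sin 70° = 1.3420
apparent dip = arctan 1.3420 = 53.31°

53°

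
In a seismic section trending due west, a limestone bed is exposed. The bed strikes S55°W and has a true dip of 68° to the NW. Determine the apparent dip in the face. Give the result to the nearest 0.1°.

54.8°

The section lies 35° from the strike.
tan α = tan 68° × sin 35° = 2.4751 × 0.5736 = 1.4197
α = arctan(1.4197) = 54.84°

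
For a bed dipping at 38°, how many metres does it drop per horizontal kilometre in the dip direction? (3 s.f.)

781 m

drop per km = 1000 × tan 38° = 1000 × 0.7813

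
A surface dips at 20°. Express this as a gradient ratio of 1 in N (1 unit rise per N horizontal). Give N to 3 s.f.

1 : N means tan θ = 1/N, so N = 1/tan 20° = 1/0.3640

1 in 2.75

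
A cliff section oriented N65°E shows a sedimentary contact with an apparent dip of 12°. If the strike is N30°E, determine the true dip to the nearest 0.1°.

20.3°

The section is 35° from the strike.
tan δ = tan α / sin β = tan 12° / sin 35° = 0.2126 / 0.5736 = 0.3706
δ = arctan(0.3706) = 20.33°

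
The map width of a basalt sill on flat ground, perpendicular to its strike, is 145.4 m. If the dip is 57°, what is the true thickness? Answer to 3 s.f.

True thickness t = w · sin(dip) = 145.4 × sin 57°
t = 145.4 × 0.8387 = 121.943 m

122 m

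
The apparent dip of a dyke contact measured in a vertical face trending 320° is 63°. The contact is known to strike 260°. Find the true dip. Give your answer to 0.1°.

66.2°

β = acute angle between strike 260° and section 320° = 60°.
tan δ = tan α / sin β = tan 63° / sin 60° = 1.9626 / 0.8660 = 2.2662
true dip = arctan 2.2662 = 66.19°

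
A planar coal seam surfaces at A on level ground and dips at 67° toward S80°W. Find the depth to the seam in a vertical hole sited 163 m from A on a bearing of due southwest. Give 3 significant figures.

The hole lies 35° from the dip direction, so the down-dip offset is 163 × cos 35° = 133.52 m.
Depth = down-dip offset × tan(dip) = 133.52 × tan 67° = 133.52 × 2.3559
Depth = 314.56 m

315 m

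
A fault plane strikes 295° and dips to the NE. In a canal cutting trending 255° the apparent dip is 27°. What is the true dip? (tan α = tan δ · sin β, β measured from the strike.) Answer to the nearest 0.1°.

β = acute angle between strike 295° and section 255° = 40°.
tan(true dip) = tan 27° / sin 40° = 0.7927
true dip = arctan 0.7927 = 38.40°

38.4°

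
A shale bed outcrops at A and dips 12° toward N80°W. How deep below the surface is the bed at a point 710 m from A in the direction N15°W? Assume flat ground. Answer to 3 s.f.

63.8 m

The hole lies 65° from the dip direction, so the down-dip offset is 710 × cos 65° = 300.06 m.
Depth = down-dip offset × tan(dip) = 300.06 × tan 12° = 300.06 × 0.2126
Depth = 63.78 m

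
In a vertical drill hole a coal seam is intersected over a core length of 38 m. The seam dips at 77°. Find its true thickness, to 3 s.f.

True thickness t = h · cos(dip) = 38 × cos 77°
t = 38 × 0.2250 = 8.548 m

8.55 m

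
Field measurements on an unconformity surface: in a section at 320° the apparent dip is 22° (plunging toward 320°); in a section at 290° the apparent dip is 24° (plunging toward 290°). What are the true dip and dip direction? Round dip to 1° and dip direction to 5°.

true dip 24°, dip direction 295°

Represent each trace as a vector plunging at its apparent dip toward its trend (east-north-up frame): v₁ = (-0.596, 0.710, -0.375), v₂ = (-0.858, 0.312, -0.407).
The plane normal is n = v₁ × v₂ ∝ (-0.172, 0.079, 0.424).
True dip = arccos(n_z / |n|) = arccos(0.9130) = 24.1°.
The horizontal component of n points toward azimuth atan2(n_x, n_y) = 295°, the dip direction.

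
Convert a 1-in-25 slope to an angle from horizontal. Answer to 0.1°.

2.3°

tan θ = 1/25 = 0.0400
θ = arctan(0.0400) = 2.29°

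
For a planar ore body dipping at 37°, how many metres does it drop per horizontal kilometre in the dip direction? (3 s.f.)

754 m

drop per km = 1000 × tan 37° = 1000 × 0.7536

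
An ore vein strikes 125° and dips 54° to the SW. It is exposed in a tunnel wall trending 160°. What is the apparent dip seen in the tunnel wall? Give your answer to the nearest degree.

Angle between strike (125°) and section (160°): β = 35°.
tan α = tan 54° × sin 35° = 1.3764 × 0.5736 = 0.7895
α = arctan(0.7895) = 38.29°

38°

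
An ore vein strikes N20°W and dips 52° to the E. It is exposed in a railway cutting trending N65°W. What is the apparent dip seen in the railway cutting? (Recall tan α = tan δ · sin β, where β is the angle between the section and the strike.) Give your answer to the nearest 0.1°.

The strike is N20°W and the section trends N65°W; the acute angle between them is β = 45°.
tan α = tan 52° × sin 45° = 1.2799 × 0.7071 = 0.9051
apparent dip = arctan 0.9051 = 42.15°

42.1°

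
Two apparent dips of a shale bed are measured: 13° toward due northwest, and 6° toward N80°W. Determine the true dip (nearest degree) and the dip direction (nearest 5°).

The two traces are lines in the plane: v₁ = (sin 315°·cos 13°, cos 315°·cos 13°, −sin 13°), v₂ = (sin 280°·cos 6°, cos 280°·cos 6°, −sin 6°).
The plane normal is n = v₁ × v₂ ∝ (-0.033, 0.148, 0.556).
tan δ = √(n_x²+n_y²)/n_z = 0.152/0.556, so δ = 15.3°.
Dip direction = azimuth of (n_x, n_y) = atan2(-0.033, 0.148) = 347°.

true dip 15°, dip direction 345°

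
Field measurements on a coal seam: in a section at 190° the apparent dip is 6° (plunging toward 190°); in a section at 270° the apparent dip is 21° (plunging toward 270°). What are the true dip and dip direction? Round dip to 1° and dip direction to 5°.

true dip 21°, dip direction 265°

The two traces are lines in the plane: v₁ = (sin 190°·cos 6°, cos 190°·cos 6°, −sin 6°), v₂ = (sin 270°·cos 21°, cos 270°·cos 21°, −sin 21°).
n = v₁ × v₂ = (-0.351, -0.036, 0.914) (taken with n_z > 0).
True dip = arccos(n_z / |n|) = arccos(0.9330) = 21.1°.
Dip direction = atan2(-0.351, -0.036) = 264° (azimuth of n's horizontal projection).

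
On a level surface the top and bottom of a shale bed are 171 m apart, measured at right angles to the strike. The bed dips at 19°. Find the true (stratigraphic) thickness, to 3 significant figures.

55.7 m

True thickness t = w · sin(dip) = 171 × sin 19°
t = 171 × 0.3256 = 55.672 m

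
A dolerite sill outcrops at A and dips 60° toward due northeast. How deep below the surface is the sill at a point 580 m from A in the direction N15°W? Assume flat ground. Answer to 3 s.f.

502 m

The hole lies 60° from the dip direction, so the down-dip offset is 580 × cos 60° = 290.00 m.
Depth = down-dip offset × tan(dip) = 290.00 × tan 60° = 290.00 × 1.7321
Depth = 502.29 m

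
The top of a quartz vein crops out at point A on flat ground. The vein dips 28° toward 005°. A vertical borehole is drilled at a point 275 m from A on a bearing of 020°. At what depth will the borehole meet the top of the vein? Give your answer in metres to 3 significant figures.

The hole lies 15° from the dip direction, so the down-dip offset is 275 × cos 15° = 265.63 m.
Depth = down-dip offset × tan(dip) = 265.63 × tan 28° = 265.63 × 0.5317
Depth = 141.24 m

141 m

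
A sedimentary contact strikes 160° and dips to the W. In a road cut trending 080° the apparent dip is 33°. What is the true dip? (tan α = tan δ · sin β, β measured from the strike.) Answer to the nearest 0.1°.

33.4°

β = acute angle between strike 160° and section 080° = 80°.
tan(true dip) = tan 33° / sin 80° = 0.6594
true dip = arctan 0.6594 = 33.40°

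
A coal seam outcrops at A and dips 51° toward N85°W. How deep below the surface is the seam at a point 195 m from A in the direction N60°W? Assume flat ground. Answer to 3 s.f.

218 m

The hole lies 25° from the dip direction, so the down-dip offset is 195 × cos 25° = 176.73 m.
Depth = down-dip offset × tan(dip) = 176.73 × tan 51° = 176.73 × 1.2349
Depth = 218.24 m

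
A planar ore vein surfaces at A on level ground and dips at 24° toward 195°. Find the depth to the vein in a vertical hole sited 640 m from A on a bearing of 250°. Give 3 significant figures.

163 m

The hole lies 55° from the dip direction, so the down-dip offset is 640 × cos 55° = 367.09 m.
Depth = down-dip offset × tan(dip) = 367.09 × tan 24° = 367.09 × 0.4452
Depth = 163.44 m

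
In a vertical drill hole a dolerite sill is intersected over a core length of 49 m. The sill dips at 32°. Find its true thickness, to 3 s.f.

41.6 m

True thickness t = h · cos(dip) = 49 × cos 32°
t = 49 × 0.8480 = 41.554 m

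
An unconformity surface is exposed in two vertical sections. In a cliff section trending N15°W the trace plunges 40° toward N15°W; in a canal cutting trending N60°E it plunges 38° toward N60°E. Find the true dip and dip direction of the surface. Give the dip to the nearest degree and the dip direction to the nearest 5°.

The two traces are lines in the plane: v₁ = (sin 345°·cos 40°, cos 345°·cos 40°, −sin 40°), v₂ = (sin 60°·cos 38°, cos 60°·cos 38°, −sin 38°).
n = v₁ × v₂ = (0.202, 0.561, 0.583) (taken with n_z > 0).
Dip δ = arctan(|n_h|/n_z) = arctan(0.596/0.583) = 45.6°.
Dip direction = atan2(0.202, 0.561) = 20° (azimuth of n's horizontal projection).

true dip 46°, dip direction 020°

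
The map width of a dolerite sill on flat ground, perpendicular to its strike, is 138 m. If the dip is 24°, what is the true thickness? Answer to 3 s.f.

56.1 m

True thickness t = w · sin(dip) = 138 × sin 24°
t = 138 × 0.4067 = 56.130 m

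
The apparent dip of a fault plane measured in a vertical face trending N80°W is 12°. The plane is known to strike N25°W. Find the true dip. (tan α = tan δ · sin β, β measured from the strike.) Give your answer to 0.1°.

14.5°

The section is 55° from the strike.
tan(true dip) = tan 12° / sin 55° = 0.2595
true dip = arctan 0.2595 = 14.55°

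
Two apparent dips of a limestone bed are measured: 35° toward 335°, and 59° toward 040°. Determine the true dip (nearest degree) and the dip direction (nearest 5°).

The two traces are lines in the plane: v₁ = (sin 335°·cos 35°, cos 335°·cos 35°, −sin 35°), v₂ = (sin 40°·cos 59°, cos 40°·cos 59°, −sin 59°).
The plane normal is n = v₁ × v₂ ∝ (0.410, 0.487, 0.382).
tan δ = √(n_x²+n_y²)/n_z = 0.636/0.382, so δ = 59.0°.
Dip direction = atan2(0.410, 0.487) = 40° (azimuth of n's horizontal projection).

true dip 59°, dip direction 040°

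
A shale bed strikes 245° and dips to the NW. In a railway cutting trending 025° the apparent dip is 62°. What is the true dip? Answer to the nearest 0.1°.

71.1°

The section is 40° from the strike.
tan(true dip) = tan 62° / sin 40° = 2.9259
true dip = arctan 2.9259 = 71.13°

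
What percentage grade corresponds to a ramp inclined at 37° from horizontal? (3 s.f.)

75.4%

grade % = 100 × tan 37° = 100 × 0.7536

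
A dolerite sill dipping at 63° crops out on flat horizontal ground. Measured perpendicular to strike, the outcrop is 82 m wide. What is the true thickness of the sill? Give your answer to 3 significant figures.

73.1 m

True thickness t = w · sin(dip) = 82 × sin 63°
t = 82 × 0.8910 = 73.063 m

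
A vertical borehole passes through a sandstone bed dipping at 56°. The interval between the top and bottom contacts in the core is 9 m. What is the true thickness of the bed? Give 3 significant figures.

5.03 m

True thickness t = h · cos(dip) = 9 × cos 56°
t = 9 × 0.5592 = 5.033 m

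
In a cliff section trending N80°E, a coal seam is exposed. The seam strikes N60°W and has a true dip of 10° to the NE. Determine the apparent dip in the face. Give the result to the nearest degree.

6°

The strike is N60°W and the section trends N80°E; the acute angle between them is β = 40°.
tan α = tan 10° × sin 40° = 0.1763 × 0.6428 = 0.1133
α = arctan(0.1133) = 6.47°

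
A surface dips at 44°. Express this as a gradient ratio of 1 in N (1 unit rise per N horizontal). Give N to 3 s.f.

1 : N means tan θ = 1/N, so N = 1/tan 44° = 1/0.9657

1 in 1.04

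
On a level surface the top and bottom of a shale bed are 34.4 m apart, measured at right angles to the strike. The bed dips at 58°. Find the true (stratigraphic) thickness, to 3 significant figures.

True thickness t = w · sin(dip) = 34.4 × sin 58°
t = 34.4 × 0.8480 = 29.173 m

29.2 m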